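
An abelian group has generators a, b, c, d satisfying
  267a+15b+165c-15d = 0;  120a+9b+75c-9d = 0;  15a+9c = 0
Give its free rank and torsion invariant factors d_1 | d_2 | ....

rank_ℚ(R)=3; free=4−3=1
SNF(R) diag = [3, 3, 3] → torsion [3, 3, 3]

Answer: M ≅ ℤ^1 ⊕ ℤ/3 ⊕ ℤ/3 ⊕ ℤ/3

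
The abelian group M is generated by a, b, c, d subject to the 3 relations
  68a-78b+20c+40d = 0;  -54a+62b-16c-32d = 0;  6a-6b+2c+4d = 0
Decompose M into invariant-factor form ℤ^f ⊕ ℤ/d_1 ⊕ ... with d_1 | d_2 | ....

rank_ℚ(R)=3; free=4−3=1
SNF(R) diag = [2, 2, 2] → torsion [2, 2, 2]

Answer: M ≅ ℤ^1 ⊕ ℤ/2 ⊕ ℤ/2 ⊕ ℤ/2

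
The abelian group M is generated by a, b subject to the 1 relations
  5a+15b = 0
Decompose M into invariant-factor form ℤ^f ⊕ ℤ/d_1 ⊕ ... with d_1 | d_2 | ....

rank_ℚ(R)=1; free=2−1=1
SNF(R) diag = [5] → torsion [5]

Answer: M ≅ ℤ^1 ⊕ ℤ/5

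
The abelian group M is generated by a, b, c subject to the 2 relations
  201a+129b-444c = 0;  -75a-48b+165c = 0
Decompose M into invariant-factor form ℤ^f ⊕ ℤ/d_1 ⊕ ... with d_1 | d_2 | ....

rank_ℚ(R)=2; free=3−2=1
SNF(R) diag = [3, 9] → torsion [3, 9]

Answer: M ≅ ℤ^1 ⊕ ℤ/3 ⊕ ℤ/9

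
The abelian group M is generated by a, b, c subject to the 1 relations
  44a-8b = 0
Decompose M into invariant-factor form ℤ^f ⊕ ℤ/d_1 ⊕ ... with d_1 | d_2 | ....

rank_ℚ(R)=1; free=3−1=2
SNF(R) diag = [4] → torsion [4]

Answer: M ≅ ℤ^2 ⊕ ℤ/4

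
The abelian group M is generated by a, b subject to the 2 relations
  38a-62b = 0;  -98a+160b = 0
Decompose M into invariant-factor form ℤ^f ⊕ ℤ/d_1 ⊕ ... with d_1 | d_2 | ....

Answer: M ≅ ℤ/2 ⊕ ℤ/2

Derivation:
rank_ℚ(R)=2; free=2−2=0
SNF(R) diag = [2, 2] → torsion [2, 2]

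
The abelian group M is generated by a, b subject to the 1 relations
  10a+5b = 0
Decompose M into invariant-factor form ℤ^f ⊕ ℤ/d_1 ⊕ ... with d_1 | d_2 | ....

Answer: M ≅ ℤ^1 ⊕ ℤ/5

Derivation:
rank_ℚ(R)=1; free=2−1=1
SNF(R) diag = [5] → torsion [5]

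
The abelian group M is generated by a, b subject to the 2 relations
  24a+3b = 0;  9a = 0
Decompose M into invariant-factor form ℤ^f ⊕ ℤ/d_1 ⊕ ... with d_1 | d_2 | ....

Answer: M ≅ ℤ/3 ⊕ ℤ/9

Derivation:
rank_ℚ(R)=2; free=2−2=0
SNF(R) diag = [3, 9] → torsion [3, 9]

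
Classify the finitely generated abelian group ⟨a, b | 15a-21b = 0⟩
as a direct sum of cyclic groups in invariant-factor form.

rank_ℚ(R)=1; free=2−1=1
SNF(R) diag = [3] → torsion [3]

Answer: M ≅ ℤ^1 ⊕ ℤ/3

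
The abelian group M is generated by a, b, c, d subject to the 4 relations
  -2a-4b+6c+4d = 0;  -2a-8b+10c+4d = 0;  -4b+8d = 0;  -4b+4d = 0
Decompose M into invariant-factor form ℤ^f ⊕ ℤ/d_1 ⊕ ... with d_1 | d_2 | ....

rank_ℚ(R)=4; free=4−4=0
SNF(R) diag = [2, 4, 4, 4] → torsion [2, 4, 4, 4]

Answer: M ≅ ℤ/2 ⊕ ℤ/4 ⊕ ℤ/4 ⊕ ℤ/4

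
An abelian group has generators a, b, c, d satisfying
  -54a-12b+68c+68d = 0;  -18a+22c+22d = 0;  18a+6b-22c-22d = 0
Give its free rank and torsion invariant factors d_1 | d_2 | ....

rank_ℚ(R)=3; free=4−3=1
SNF(R) diag = [2, 6, 18] → torsion [2, 6, 18]

Answer: M ≅ ℤ^1 ⊕ ℤ/2 ⊕ ℤ/6 ⊕ ℤ/18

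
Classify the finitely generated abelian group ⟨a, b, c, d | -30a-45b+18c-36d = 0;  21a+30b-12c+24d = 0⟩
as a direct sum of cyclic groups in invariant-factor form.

rank_ℚ(R)=2; free=4−2=2
SNF(R) diag = [3, 3] → torsion [3, 3]

Answer: M ≅ ℤ^2 ⊕ ℤ/3 ⊕ ℤ/3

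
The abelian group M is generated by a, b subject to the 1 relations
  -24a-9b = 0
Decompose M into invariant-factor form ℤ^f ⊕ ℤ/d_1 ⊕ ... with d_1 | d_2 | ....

Answer: M ≅ ℤ^1 ⊕ ℤ/3

Derivation:
rank_ℚ(R)=1; free=2−1=1
SNF(R) diag = [3] → torsion [3]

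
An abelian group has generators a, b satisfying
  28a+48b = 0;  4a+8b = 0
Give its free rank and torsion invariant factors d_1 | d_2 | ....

Answer: M ≅ ℤ/4 ⊕ ℤ/8

Derivation:
rank_ℚ(R)=2; free=2−2=0
SNF(R) diag = [4, 8] → torsion [4, 8]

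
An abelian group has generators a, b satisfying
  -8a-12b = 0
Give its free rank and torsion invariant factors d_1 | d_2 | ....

rank_ℚ(R)=1; free=2−1=1
SNF(R) diag = [4] → torsion [4]

Answer: M ≅ ℤ^1 ⊕ ℤ/4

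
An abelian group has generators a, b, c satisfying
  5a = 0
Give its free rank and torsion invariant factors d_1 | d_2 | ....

rank_ℚ(R)=1; free=3−1=2
SNF(R) diag = [5] → torsion [5]

Answer: M ≅ ℤ^2 ⊕ ℤ/5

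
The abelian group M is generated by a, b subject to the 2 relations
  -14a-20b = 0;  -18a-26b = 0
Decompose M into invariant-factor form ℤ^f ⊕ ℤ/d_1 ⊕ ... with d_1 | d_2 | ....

Answer: M ≅ ℤ/2 ⊕ ℤ/2

Derivation:
rank_ℚ(R)=2; free=2−2=0
SNF(R) diag = [2, 2] → torsion [2, 2]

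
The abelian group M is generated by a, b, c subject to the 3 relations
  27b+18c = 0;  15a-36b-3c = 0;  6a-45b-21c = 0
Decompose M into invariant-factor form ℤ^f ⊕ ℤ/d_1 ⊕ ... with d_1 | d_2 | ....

rank_ℚ(R)=3; free=3−3=0
SNF(R) diag = [3, 9, 9] → torsion [3, 9, 9]

Answer: M ≅ ℤ/3 ⊕ ℤ/9 ⊕ ℤ/9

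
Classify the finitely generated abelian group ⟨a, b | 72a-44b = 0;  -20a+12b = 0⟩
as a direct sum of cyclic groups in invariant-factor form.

Answer: M ≅ ℤ/4 ⊕ ℤ/4

Derivation:
rank_ℚ(R)=2; free=2−2=0
SNF(R) diag = [4, 4] → torsion [4, 4]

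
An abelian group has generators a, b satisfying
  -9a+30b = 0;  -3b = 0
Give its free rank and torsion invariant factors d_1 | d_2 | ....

Answer: M ≅ ℤ/3 ⊕ ℤ/9

Derivation:
rank_ℚ(R)=2; free=2−2=0
SNF(R) diag = [3, 9] → torsion [3, 9]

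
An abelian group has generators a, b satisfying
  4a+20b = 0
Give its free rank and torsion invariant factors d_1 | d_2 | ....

rank_ℚ(R)=1; free=2−1=1
SNF(R) diag = [4] → torsion [4]

Answer: M ≅ ℤ^1 ⊕ ℤ/4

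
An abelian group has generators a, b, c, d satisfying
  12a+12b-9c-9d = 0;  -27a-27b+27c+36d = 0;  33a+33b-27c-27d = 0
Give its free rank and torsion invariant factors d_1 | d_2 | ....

rank_ℚ(R)=3; free=4−3=1
SNF(R) diag = [3, 9, 9] → torsion [3, 9, 9]

Answer: M ≅ ℤ^1 ⊕ ℤ/3 ⊕ ℤ/9 ⊕ ℤ/9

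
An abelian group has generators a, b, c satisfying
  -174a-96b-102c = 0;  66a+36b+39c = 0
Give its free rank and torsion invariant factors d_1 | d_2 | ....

Answer: M ≅ ℤ^1 ⊕ ℤ/3 ⊕ ℤ/6

Derivation:
rank_ℚ(R)=2; free=3−2=1
SNF(R) diag = [3, 6] → torsion [3, 6]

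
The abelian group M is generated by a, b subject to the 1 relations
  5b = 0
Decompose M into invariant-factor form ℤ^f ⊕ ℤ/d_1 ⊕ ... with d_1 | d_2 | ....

rank_ℚ(R)=1; free=2−1=1
SNF(R) diag = [5] → torsion [5]

Answer: M ≅ ℤ^1 ⊕ ℤ/5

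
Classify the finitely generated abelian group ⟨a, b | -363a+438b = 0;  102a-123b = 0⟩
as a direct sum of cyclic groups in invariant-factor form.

Answer: M ≅ ℤ/3 ⊕ ℤ/9

Derivation:
rank_ℚ(R)=2; free=2−2=0
SNF(R) diag = [3, 9] → torsion [3, 9]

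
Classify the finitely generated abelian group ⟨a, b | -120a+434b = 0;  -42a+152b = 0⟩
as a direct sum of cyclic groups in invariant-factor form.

rank_ℚ(R)=2; free=2−2=0
SNF(R) diag = [2, 6] → torsion [2, 6]

Answer: M ≅ ℤ/2 ⊕ ℤ/6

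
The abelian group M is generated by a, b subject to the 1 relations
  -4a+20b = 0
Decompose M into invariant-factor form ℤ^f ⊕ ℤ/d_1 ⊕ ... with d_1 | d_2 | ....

rank_ℚ(R)=1; free=2−1=1
SNF(R) diag = [4] → torsion [4]

Answer: M ≅ ℤ^1 ⊕ ℤ/4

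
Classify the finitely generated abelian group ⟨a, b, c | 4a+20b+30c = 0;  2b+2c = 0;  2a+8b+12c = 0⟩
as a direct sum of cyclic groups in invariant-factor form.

Answer: M ≅ ℤ/2 ⊕ ℤ/2 ⊕ ℤ/2

Derivation:
rank_ℚ(R)=3; free=3−3=0
SNF(R) diag = [2, 2, 2] → torsion [2, 2, 2]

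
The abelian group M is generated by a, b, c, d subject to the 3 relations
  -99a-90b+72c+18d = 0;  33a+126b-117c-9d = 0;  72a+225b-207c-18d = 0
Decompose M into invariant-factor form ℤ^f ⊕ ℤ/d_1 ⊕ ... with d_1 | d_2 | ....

rank_ℚ(R)=3; free=4−3=1
SNF(R) diag = [3, 9, 27] → torsion [3, 9, 27]

Answer: M ≅ ℤ^1 ⊕ ℤ/3 ⊕ ℤ/9 ⊕ ℤ/27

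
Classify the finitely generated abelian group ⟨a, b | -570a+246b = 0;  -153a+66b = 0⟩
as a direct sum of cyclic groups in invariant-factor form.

rank_ℚ(R)=2; free=2−2=0
SNF(R) diag = [3, 6] → torsion [3, 6]

Answer: M ≅ ℤ/3 ⊕ ℤ/6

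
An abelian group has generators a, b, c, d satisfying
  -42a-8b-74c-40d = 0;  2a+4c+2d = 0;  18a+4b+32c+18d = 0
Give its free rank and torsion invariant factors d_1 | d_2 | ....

Answer: M ≅ ℤ^1 ⊕ ℤ/2 ⊕ ℤ/2 ⊕ ℤ/4

Derivation:
rank_ℚ(R)=3; free=4−3=1
SNF(R) diag = [2, 2, 4] → torsion [2, 2, 4]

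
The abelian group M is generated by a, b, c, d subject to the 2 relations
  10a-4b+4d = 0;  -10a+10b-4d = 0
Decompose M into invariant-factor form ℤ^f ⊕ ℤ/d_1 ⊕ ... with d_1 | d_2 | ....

Answer: M ≅ ℤ^2 ⊕ ℤ/2 ⊕ ℤ/6

Derivation:
rank_ℚ(R)=2; free=4−2=2
SNF(R) diag = [2, 6] → torsion [2, 6]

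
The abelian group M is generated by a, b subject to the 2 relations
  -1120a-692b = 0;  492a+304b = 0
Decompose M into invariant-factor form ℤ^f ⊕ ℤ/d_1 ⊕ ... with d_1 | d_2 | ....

rank_ℚ(R)=2; free=2−2=0
SNF(R) diag = [4, 4] → torsion [4, 4]

Answer: M ≅ ℤ/4 ⊕ ℤ/4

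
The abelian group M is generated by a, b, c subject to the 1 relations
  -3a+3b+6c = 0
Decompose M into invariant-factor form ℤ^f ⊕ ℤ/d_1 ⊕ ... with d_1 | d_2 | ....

rank_ℚ(R)=1; free=3−1=2
SNF(R) diag = [3] → torsion [3]

Answer: M ≅ ℤ^2 ⊕ ℤ/3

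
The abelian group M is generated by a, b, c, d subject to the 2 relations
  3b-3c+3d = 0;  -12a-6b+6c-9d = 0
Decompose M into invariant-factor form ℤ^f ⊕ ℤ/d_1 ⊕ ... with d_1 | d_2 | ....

Answer: M ≅ ℤ^2 ⊕ ℤ/3 ⊕ ℤ/3

Derivation:
rank_ℚ(R)=2; free=4−2=2
SNF(R) diag = [3, 3] → torsion [3, 3]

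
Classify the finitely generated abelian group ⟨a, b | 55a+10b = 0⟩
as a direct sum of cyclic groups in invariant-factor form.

Answer: M ≅ ℤ^1 ⊕ ℤ/5

Derivation:
rank_ℚ(R)=1; free=2−1=1
SNF(R) diag = [5] → torsion [5]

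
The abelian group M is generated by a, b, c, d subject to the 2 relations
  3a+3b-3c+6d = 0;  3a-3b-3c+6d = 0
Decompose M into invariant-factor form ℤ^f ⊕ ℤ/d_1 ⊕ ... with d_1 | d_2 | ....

rank_ℚ(R)=2; free=4−2=2
SNF(R) diag = [3, 6] → torsion [3, 6]

Answer: M ≅ ℤ^2 ⊕ ℤ/3 ⊕ ℤ/6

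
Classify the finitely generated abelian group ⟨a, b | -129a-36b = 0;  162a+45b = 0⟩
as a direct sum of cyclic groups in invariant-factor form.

Answer: M ≅ ℤ/3 ⊕ ℤ/9

Derivation:
rank_ℚ(R)=2; free=2−2=0
SNF(R) diag = [3, 9] → torsion [3, 9]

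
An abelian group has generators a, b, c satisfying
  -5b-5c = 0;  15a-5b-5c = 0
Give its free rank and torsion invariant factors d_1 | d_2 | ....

Answer: M ≅ ℤ^1 ⊕ ℤ/5 ⊕ ℤ/15

Derivation:
rank_ℚ(R)=2; free=3−2=1
SNF(R) diag = [5, 15] → torsion [5, 15]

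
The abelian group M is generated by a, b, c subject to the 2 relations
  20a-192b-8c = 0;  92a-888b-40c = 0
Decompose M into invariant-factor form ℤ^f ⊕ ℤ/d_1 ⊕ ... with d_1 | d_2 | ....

Answer: M ≅ ℤ^1 ⊕ ℤ/4 ⊕ ℤ/8

Derivation:
rank_ℚ(R)=2; free=3−2=1
SNF(R) diag = [4, 8] → torsion [4, 8]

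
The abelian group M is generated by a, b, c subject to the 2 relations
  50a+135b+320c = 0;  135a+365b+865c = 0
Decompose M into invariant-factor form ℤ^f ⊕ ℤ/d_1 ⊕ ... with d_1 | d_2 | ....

Answer: M ≅ ℤ^1 ⊕ ℤ/5 ⊕ ℤ/5

Derivation:
rank_ℚ(R)=2; free=3−2=1
SNF(R) diag = [5, 5] → torsion [5, 5]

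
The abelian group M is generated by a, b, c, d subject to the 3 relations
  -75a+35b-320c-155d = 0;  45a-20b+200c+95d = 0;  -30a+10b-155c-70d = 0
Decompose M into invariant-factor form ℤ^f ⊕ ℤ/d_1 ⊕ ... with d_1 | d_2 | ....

Answer: M ≅ ℤ^1 ⊕ ℤ/5 ⊕ ℤ/5 ⊕ ℤ/15

Derivation:
rank_ℚ(R)=3; free=4−3=1
SNF(R) diag = [5, 5, 15] → torsion [5, 5, 15]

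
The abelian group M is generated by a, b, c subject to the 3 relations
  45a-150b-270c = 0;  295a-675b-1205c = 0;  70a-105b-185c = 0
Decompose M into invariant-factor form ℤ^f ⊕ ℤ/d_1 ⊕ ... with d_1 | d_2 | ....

Answer: M ≅ ℤ/5 ⊕ ℤ/15 ⊕ ℤ/30

Derivation:
rank_ℚ(R)=3; free=3−3=0
SNF(R) diag = [5, 15, 30] → torsion [5, 15, 30]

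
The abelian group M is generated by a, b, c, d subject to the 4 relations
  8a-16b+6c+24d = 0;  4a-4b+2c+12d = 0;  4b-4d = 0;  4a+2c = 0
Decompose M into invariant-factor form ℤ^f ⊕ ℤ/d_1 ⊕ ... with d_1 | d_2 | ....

rank_ℚ(R)=4; free=4−4=0
SNF(R) diag = [2, 4, 4, 8] → torsion [2, 4, 4, 8]

Answer: M ≅ ℤ/2 ⊕ ℤ/4 ⊕ ℤ/4 ⊕ ℤ/8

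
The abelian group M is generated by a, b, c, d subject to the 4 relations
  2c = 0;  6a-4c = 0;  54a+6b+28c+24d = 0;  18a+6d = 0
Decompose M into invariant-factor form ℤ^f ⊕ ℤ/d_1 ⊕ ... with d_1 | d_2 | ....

Answer: M ≅ ℤ/2 ⊕ ℤ/6 ⊕ ℤ/6 ⊕ ℤ/6

Derivation:
rank_ℚ(R)=4; free=4−4=0
SNF(R) diag = [2, 6, 6, 6] → torsion [2, 6, 6, 6]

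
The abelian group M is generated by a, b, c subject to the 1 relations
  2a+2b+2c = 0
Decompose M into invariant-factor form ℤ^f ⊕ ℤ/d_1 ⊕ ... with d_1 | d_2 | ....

Answer: M ≅ ℤ^2 ⊕ ℤ/2

Derivation:
rank_ℚ(R)=1; free=3−1=2
SNF(R) diag = [2] → torsion [2]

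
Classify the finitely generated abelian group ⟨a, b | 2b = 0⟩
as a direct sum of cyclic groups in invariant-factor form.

rank_ℚ(R)=1; free=2−1=1
SNF(R) diag = [2] → torsion [2]

Answer: M ≅ ℤ^1 ⊕ ℤ/2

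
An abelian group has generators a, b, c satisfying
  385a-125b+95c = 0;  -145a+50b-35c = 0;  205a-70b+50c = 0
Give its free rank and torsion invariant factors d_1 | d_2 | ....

Answer: M ≅ ℤ/5 ⊕ ℤ/5 ⊕ ℤ/15

Derivation:
rank_ℚ(R)=3; free=3−3=0
SNF(R) diag = [5, 5, 15] → torsion [5, 5, 15]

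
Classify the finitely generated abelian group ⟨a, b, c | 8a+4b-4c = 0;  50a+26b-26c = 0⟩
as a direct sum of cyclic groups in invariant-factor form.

Answer: M ≅ ℤ^1 ⊕ ℤ/2 ⊕ ℤ/4

Derivation:
rank_ℚ(R)=2; free=3−2=1
SNF(R) diag = [2, 4] → torsion [2, 4]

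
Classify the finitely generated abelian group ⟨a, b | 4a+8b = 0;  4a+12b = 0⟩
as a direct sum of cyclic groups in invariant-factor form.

Answer: M ≅ ℤ/4 ⊕ ℤ/4

Derivation:
rank_ℚ(R)=2; free=2−2=0
SNF(R) diag = [4, 4] → torsion [4, 4]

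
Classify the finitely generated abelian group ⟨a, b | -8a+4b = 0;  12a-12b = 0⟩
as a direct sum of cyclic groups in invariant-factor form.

Answer: M ≅ ℤ/4 ⊕ ℤ/12

Derivation:
rank_ℚ(R)=2; free=2−2=0
SNF(R) diag = [4, 12] → torsion [4, 12]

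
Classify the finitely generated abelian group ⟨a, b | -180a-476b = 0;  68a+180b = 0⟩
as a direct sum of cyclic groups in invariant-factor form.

Answer: M ≅ ℤ/4 ⊕ ℤ/8

Derivation:
rank_ℚ(R)=2; free=2−2=0
SNF(R) diag = [4, 8] → torsion [4, 8]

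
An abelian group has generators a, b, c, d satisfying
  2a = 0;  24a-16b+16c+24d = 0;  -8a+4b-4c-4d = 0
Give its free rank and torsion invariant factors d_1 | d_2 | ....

Answer: M ≅ ℤ^1 ⊕ ℤ/2 ⊕ ℤ/4 ⊕ ℤ/8

Derivation:
rank_ℚ(R)=3; free=4−3=1
SNF(R) diag = [2, 4, 8] → torsion [2, 4, 8]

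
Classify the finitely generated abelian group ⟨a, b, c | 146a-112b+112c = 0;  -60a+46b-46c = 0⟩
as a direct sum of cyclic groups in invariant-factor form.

rank_ℚ(R)=2; free=3−2=1
SNF(R) diag = [2, 2] → torsion [2, 2]

Answer: M ≅ ℤ^1 ⊕ ℤ/2 ⊕ ℤ/2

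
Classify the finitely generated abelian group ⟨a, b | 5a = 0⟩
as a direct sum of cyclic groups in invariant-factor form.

Answer: M ≅ ℤ^1 ⊕ ℤ/5

Derivation:
rank_ℚ(R)=1; free=2−1=1
SNF(R) diag = [5] → torsion [5]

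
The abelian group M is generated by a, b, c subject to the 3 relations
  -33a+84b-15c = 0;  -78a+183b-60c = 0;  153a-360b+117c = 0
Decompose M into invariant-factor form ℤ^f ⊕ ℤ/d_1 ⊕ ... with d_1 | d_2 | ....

rank_ℚ(R)=3; free=3−3=0
SNF(R) diag = [3, 9, 18] → torsion [3, 9, 18]

Answer: M ≅ ℤ/3 ⊕ ℤ/9 ⊕ ℤ/18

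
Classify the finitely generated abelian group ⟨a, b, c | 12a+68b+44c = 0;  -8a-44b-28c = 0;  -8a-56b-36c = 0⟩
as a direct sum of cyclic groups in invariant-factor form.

rank_ℚ(R)=3; free=3−3=0
SNF(R) diag = [4, 4, 4] → torsion [4, 4, 4]

Answer: M ≅ ℤ/4 ⊕ ℤ/4 ⊕ ℤ/4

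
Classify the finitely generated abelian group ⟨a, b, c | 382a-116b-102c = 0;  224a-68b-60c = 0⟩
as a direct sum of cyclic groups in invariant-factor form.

rank_ℚ(R)=2; free=3−2=1
SNF(R) diag = [2, 4] → torsion [2, 4]

Answer: M ≅ ℤ^1 ⊕ ℤ/2 ⊕ ℤ/4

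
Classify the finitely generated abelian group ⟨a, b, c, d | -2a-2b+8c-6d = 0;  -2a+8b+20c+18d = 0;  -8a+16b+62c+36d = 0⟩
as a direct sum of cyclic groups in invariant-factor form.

rank_ℚ(R)=3; free=4−3=1
SNF(R) diag = [2, 2, 6] → torsion [2, 2, 6]

Answer: M ≅ ℤ^1 ⊕ ℤ/2 ⊕ ℤ/2 ⊕ ℤ/6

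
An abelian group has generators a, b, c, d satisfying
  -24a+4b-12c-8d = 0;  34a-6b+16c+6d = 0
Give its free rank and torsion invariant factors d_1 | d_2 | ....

rank_ℚ(R)=2; free=4−2=2
SNF(R) diag = [2, 4] → torsion [2, 4]

Answer: M ≅ ℤ^2 ⊕ ℤ/2 ⊕ ℤ/4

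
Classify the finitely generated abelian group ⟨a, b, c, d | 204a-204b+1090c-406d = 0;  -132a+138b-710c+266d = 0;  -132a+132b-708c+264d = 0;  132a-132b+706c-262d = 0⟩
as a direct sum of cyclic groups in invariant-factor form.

rank_ℚ(R)=4; free=4−4=0
SNF(R) diag = [2, 6, 12, 24] → torsion [2, 6, 12, 24]

Answer: M ≅ ℤ/2 ⊕ ℤ/6 ⊕ ℤ/12 ⊕ ℤ/24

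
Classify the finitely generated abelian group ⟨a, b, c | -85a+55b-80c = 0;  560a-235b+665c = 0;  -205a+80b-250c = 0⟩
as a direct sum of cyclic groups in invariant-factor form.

rank_ℚ(R)=3; free=3−3=0
SNF(R) diag = [5, 5, 15] → torsion [5, 5, 15]

Answer: M ≅ ℤ/5 ⊕ ℤ/5 ⊕ ℤ/15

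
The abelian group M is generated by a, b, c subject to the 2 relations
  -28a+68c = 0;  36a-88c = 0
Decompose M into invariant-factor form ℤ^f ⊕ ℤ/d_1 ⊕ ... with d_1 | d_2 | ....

Answer: M ≅ ℤ^1 ⊕ ℤ/4 ⊕ ℤ/4

Derivation:
rank_ℚ(R)=2; free=3−2=1
SNF(R) diag = [4, 4] → torsion [4, 4]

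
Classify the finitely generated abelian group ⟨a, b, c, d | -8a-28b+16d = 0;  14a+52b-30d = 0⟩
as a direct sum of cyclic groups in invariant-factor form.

Answer: M ≅ ℤ^2 ⊕ ℤ/2 ⊕ ℤ/4

Derivation:
rank_ℚ(R)=2; free=4−2=2
SNF(R) diag = [2, 4] → torsion [2, 4]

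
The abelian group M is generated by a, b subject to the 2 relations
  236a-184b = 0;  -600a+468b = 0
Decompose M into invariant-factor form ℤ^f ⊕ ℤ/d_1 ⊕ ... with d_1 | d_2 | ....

rank_ℚ(R)=2; free=2−2=0
SNF(R) diag = [4, 12] → torsion [4, 12]

Answer: M ≅ ℤ/4 ⊕ ℤ/12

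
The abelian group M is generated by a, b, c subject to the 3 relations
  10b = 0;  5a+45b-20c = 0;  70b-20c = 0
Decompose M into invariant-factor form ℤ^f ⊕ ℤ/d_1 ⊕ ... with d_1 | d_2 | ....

rank_ℚ(R)=3; free=3−3=0
SNF(R) diag = [5, 10, 20] → torsion [5, 10, 20]

Answer: M ≅ ℤ/5 ⊕ ℤ/10 ⊕ ℤ/20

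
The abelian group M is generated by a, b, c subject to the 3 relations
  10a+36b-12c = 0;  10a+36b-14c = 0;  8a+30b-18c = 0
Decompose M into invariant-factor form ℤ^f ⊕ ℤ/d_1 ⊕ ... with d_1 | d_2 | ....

rank_ℚ(R)=3; free=3−3=0
SNF(R) diag = [2, 2, 6] → torsion [2, 2, 6]

Answer: M ≅ ℤ/2 ⊕ ℤ/2 ⊕ ℤ/6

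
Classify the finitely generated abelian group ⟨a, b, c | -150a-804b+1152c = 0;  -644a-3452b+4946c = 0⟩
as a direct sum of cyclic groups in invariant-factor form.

Answer: M ≅ ℤ^1 ⊕ ℤ/2 ⊕ ℤ/6

Derivation:
rank_ℚ(R)=2; free=3−2=1
SNF(R) diag = [2, 6] → torsion [2, 6]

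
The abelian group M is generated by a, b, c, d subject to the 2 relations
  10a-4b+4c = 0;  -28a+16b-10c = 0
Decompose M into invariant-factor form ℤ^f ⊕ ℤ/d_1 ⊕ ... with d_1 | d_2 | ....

rank_ℚ(R)=2; free=4−2=2
SNF(R) diag = [2, 6] → torsion [2, 6]

Answer: M ≅ ℤ^2 ⊕ ℤ/2 ⊕ ℤ/6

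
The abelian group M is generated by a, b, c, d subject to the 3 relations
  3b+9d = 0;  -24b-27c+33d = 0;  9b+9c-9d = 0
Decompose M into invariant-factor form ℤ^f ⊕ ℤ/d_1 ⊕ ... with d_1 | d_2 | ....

Answer: M ≅ ℤ^1 ⊕ ℤ/3 ⊕ ℤ/3 ⊕ ℤ/9

Derivation:
rank_ℚ(R)=3; free=4−3=1
SNF(R) diag = [3, 3, 9] → torsion [3, 3, 9]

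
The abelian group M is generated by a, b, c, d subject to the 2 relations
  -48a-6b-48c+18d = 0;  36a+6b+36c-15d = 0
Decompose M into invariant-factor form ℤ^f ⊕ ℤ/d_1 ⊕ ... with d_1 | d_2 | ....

rank_ℚ(R)=2; free=4−2=2
SNF(R) diag = [3, 6] → torsion [3, 6]

Answer: M ≅ ℤ^2 ⊕ ℤ/3 ⊕ ℤ/6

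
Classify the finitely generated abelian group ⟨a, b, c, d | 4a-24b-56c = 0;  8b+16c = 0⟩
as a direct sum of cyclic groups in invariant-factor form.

rank_ℚ(R)=2; free=4−2=2
SNF(R) diag = [4, 8] → torsion [4, 8]

Answer: M ≅ ℤ^2 ⊕ ℤ/4 ⊕ ℤ/8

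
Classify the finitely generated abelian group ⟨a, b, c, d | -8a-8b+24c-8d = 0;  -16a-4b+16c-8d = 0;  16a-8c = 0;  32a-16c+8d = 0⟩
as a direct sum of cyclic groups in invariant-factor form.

rank_ℚ(R)=4; free=4−4=0
SNF(R) diag = [4, 8, 8, 8] → torsion [4, 8, 8, 8]

Answer: M ≅ ℤ/4 ⊕ ℤ/8 ⊕ ℤ/8 ⊕ ℤ/8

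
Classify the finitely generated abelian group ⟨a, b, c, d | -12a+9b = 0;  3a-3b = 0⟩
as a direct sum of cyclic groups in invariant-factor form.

rank_ℚ(R)=2; free=4−2=2
SNF(R) diag = [3, 3] → torsion [3, 3]

Answer: M ≅ ℤ^2 ⊕ ℤ/3 ⊕ ℤ/3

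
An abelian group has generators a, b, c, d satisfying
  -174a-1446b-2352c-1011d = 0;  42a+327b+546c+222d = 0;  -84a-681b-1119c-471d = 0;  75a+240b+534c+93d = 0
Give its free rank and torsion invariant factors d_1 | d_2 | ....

Answer: M ≅ ℤ/3 ⊕ ℤ/9 ⊕ ℤ/27 ⊕ ℤ/81

Derivation:
rank_ℚ(R)=4; free=4−4=0
SNF(R) diag = [3, 9, 27, 81] → torsion [3, 9, 27, 81]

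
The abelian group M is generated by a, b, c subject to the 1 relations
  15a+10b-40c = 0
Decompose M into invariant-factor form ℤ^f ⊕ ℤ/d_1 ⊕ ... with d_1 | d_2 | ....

rank_ℚ(R)=1; free=3−1=2
SNF(R) diag = [5] → torsion [5]

Answer: M ≅ ℤ^2 ⊕ ℤ/5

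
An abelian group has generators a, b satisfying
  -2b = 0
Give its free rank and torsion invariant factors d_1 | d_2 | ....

rank_ℚ(R)=1; free=2−1=1
SNF(R) diag = [2] → torsion [2]

Answer: M ≅ ℤ^1 ⊕ ℤ/2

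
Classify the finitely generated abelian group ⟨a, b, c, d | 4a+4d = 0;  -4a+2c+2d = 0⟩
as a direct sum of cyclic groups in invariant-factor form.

Answer: M ≅ ℤ^2 ⊕ ℤ/2 ⊕ ℤ/4

Derivation:
rank_ℚ(R)=2; free=4−2=2
SNF(R) diag = [2, 4] → torsion [2, 4]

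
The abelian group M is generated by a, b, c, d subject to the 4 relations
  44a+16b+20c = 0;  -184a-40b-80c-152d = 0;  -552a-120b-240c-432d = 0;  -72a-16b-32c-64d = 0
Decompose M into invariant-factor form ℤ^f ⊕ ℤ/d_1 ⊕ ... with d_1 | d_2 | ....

rank_ℚ(R)=4; free=4−4=0
SNF(R) diag = [4, 8, 24, 24] → torsion [4, 8, 24, 24]

Answer: M ≅ ℤ/4 ⊕ ℤ/8 ⊕ ℤ/24 ⊕ ℤ/24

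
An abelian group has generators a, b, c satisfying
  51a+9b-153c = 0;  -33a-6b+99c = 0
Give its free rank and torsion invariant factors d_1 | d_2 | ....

rank_ℚ(R)=2; free=3−2=1
SNF(R) diag = [3, 3] → torsion [3, 3]

Answer: M ≅ ℤ^1 ⊕ ℤ/3 ⊕ ℤ/3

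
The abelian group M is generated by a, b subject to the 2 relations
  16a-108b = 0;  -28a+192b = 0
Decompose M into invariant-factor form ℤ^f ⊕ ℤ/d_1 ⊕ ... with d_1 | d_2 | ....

Answer: M ≅ ℤ/4 ⊕ ℤ/12

Derivation:
rank_ℚ(R)=2; free=2−2=0
SNF(R) diag = [4, 12] → torsion [4, 12]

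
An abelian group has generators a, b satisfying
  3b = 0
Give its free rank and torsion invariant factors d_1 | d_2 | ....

Answer: M ≅ ℤ^1 ⊕ ℤ/3

Derivation:
rank_ℚ(R)=1; free=2−1=1
SNF(R) diag = [3] → torsion [3]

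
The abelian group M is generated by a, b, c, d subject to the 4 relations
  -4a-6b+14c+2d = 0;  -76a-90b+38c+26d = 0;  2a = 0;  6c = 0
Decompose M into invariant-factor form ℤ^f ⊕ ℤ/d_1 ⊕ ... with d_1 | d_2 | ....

Answer: M ≅ ℤ/2 ⊕ ℤ/2 ⊕ ℤ/6 ⊕ ℤ/12

Derivation:
rank_ℚ(R)=4; free=4−4=0
SNF(R) diag = [2, 2, 6, 12] → torsion [2, 2, 6, 12]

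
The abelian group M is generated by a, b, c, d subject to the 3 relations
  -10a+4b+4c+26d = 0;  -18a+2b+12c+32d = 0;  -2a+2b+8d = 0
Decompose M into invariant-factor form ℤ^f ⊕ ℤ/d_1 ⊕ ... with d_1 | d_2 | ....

Answer: M ≅ ℤ^1 ⊕ ℤ/2 ⊕ ℤ/2 ⊕ ℤ/4

Derivation:
rank_ℚ(R)=3; free=4−3=1
SNF(R) diag = [2, 2, 4] → torsion [2, 2, 4]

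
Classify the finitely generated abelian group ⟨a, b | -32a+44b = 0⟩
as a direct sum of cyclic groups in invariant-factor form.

rank_ℚ(R)=1; free=2−1=1
SNF(R) diag = [4] → torsion [4]

Answer: M ≅ ℤ^1 ⊕ ℤ/4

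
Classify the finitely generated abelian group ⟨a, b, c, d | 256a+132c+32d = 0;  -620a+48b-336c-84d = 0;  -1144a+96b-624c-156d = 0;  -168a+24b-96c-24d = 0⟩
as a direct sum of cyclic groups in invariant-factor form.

rank_ℚ(R)=4; free=4−4=0
SNF(R) diag = [4, 4, 12, 24] → torsion [4, 4, 12, 24]

Answer: M ≅ ℤ/4 ⊕ ℤ/4 ⊕ ℤ/12 ⊕ ℤ/24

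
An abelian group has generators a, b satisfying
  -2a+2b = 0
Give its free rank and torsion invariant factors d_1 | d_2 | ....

rank_ℚ(R)=1; free=2−1=1
SNF(R) diag = [2] → torsion [2]

Answer: M ≅ ℤ^1 ⊕ ℤ/2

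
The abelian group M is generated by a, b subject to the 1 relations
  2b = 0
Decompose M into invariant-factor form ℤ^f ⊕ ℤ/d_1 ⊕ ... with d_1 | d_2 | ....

Answer: M ≅ ℤ^1 ⊕ ℤ/2

Derivation:
rank_ℚ(R)=1; free=2−1=1
SNF(R) diag = [2] → torsion [2]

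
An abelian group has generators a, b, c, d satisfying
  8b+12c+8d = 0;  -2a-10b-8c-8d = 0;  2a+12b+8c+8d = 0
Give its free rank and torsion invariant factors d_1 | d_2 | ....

Answer: M ≅ ℤ^1 ⊕ ℤ/2 ⊕ ℤ/2 ⊕ ℤ/4

Derivation:
rank_ℚ(R)=3; free=4−3=1
SNF(R) diag = [2, 2, 4] → torsion [2, 2, 4]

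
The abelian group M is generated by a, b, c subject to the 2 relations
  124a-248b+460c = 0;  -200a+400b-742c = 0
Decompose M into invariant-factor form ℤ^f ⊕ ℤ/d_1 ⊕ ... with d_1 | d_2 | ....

rank_ℚ(R)=2; free=3−2=1
SNF(R) diag = [2, 4] → torsion [2, 4]

Answer: M ≅ ℤ^1 ⊕ ℤ/2 ⊕ ℤ/4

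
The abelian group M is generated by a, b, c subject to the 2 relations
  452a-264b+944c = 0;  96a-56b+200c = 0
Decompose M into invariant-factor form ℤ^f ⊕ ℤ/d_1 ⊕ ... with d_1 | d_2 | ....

Answer: M ≅ ℤ^1 ⊕ ℤ/4 ⊕ ℤ/8

Derivation:
rank_ℚ(R)=2; free=3−2=1
SNF(R) diag = [4, 8] → torsion [4, 8]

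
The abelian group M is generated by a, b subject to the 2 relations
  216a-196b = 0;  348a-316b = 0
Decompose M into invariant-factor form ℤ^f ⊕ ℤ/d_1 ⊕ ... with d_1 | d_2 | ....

rank_ℚ(R)=2; free=2−2=0
SNF(R) diag = [4, 12] → torsion [4, 12]

Answer: M ≅ ℤ/4 ⊕ ℤ/12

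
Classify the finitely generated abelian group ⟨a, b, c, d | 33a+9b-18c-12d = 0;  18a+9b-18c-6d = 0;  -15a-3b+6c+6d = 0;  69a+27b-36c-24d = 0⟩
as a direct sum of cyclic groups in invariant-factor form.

rank_ℚ(R)=4; free=4−4=0
SNF(R) diag = [3, 3, 6, 18] → torsion [3, 3, 6, 18]

Answer: M ≅ ℤ/3 ⊕ ℤ/3 ⊕ ℤ/6 ⊕ ℤ/18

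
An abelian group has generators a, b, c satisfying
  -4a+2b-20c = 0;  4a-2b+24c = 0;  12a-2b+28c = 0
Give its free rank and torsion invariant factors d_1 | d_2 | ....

Answer: M ≅ ℤ/2 ⊕ ℤ/4 ⊕ ℤ/8

Derivation:
rank_ℚ(R)=3; free=3−3=0
SNF(R) diag = [2, 4, 8] → torsion [2, 4, 8]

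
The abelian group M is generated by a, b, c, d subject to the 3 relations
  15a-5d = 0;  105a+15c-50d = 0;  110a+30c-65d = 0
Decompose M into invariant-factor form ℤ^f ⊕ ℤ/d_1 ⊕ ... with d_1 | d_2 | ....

Answer: M ≅ ℤ^1 ⊕ ℤ/5 ⊕ ℤ/5 ⊕ ℤ/15

Derivation:
rank_ℚ(R)=3; free=4−3=1
SNF(R) diag = [5, 5, 15] → torsion [5, 5, 15]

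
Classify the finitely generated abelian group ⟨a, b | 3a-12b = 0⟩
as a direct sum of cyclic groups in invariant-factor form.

Answer: M ≅ ℤ^1 ⊕ ℤ/3

Derivation:
rank_ℚ(R)=1; free=2−1=1
SNF(R) diag = [3] → torsion [3]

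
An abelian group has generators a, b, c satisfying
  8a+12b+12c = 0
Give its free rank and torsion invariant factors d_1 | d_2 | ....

rank_ℚ(R)=1; free=3−1=2
SNF(R) diag = [4] → torsion [4]

Answer: M ≅ ℤ^2 ⊕ ℤ/4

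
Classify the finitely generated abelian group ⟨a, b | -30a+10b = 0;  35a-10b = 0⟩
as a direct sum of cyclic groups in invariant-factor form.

rank_ℚ(R)=2; free=2−2=0
SNF(R) diag = [5, 10] → torsion [5, 10]

Answer: M ≅ ℤ/5 ⊕ ℤ/10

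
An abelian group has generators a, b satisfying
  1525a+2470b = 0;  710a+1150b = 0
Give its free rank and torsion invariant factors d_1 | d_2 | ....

Answer: M ≅ ℤ/5 ⊕ ℤ/10

Derivation:
rank_ℚ(R)=2; free=2−2=0
SNF(R) diag = [5, 10] → torsion [5, 10]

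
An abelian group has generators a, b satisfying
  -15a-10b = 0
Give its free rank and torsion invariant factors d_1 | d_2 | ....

Answer: M ≅ ℤ^1 ⊕ ℤ/5

Derivation:
rank_ℚ(R)=1; free=2−1=1
SNF(R) diag = [5] → torsion [5]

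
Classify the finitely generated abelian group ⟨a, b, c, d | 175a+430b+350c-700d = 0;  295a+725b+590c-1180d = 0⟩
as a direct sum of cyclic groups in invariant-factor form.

Answer: M ≅ ℤ^2 ⊕ ℤ/5 ⊕ ℤ/5

Derivation:
rank_ℚ(R)=2; free=4−2=2
SNF(R) diag = [5, 5] → torsion [5, 5]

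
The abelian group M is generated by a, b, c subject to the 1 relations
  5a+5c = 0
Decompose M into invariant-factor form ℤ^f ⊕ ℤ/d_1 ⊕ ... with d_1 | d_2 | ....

rank_ℚ(R)=1; free=3−1=2
SNF(R) diag = [5] → torsion [5]

Answer: M ≅ ℤ^2 ⊕ ℤ/5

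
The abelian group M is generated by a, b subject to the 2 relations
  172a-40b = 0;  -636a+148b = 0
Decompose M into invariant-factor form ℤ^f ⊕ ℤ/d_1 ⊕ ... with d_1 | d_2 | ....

Answer: M ≅ ℤ/4 ⊕ ℤ/4

Derivation:
rank_ℚ(R)=2; free=2−2=0
SNF(R) diag = [4, 4] → torsion [4, 4]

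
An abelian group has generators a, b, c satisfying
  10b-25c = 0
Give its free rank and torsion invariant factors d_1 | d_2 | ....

Answer: M ≅ ℤ^2 ⊕ ℤ/5

Derivation:
rank_ℚ(R)=1; free=3−1=2
SNF(R) diag = [5] → torsion [5]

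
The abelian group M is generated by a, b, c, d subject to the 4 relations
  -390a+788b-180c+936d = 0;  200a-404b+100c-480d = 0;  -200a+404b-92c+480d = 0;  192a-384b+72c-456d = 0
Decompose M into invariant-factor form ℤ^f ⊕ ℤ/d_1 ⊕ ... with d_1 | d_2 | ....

rank_ℚ(R)=4; free=4−4=0
SNF(R) diag = [2, 4, 8, 24] → torsion [2, 4, 8, 24]

Answer: M ≅ ℤ/2 ⊕ ℤ/4 ⊕ ℤ/8 ⊕ ℤ/24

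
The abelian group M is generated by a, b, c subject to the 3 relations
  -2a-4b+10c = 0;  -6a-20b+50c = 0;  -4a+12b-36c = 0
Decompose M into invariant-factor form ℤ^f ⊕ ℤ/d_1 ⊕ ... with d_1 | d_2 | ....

rank_ℚ(R)=3; free=3−3=0
SNF(R) diag = [2, 4, 12] → torsion [2, 4, 12]

Answer: M ≅ ℤ/2 ⊕ ℤ/4 ⊕ ℤ/12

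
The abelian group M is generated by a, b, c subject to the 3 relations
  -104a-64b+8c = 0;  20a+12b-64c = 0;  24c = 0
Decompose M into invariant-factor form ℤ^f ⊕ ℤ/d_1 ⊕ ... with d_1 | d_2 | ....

Answer: M ≅ ℤ/4 ⊕ ℤ/8 ⊕ ℤ/24

Derivation:
rank_ℚ(R)=3; free=3−3=0
SNF(R) diag = [4, 8, 24] → torsion [4, 8, 24]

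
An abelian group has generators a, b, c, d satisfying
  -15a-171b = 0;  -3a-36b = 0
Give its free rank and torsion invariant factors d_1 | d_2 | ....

Answer: M ≅ ℤ^2 ⊕ ℤ/3 ⊕ ℤ/9

Derivation:
rank_ℚ(R)=2; free=4−2=2
SNF(R) diag = [3, 9] → torsion [3, 9]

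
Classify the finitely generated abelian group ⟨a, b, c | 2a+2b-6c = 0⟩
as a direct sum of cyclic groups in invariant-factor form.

rank_ℚ(R)=1; free=3−1=2
SNF(R) diag = [2] → torsion [2]

Answer: M ≅ ℤ^2 ⊕ ℤ/2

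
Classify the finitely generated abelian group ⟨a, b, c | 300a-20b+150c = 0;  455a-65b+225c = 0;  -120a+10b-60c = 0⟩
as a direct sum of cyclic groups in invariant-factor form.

Answer: M ≅ ℤ/5 ⊕ ℤ/10 ⊕ ℤ/30

Derivation:
rank_ℚ(R)=3; free=3−3=0
SNF(R) diag = [5, 10, 30] → torsion [5, 10, 30]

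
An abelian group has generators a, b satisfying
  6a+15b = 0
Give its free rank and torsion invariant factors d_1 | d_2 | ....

Answer: M ≅ ℤ^1 ⊕ ℤ/3

Derivation:
rank_ℚ(R)=1; free=2−1=1
SNF(R) diag = [3] → torsion [3]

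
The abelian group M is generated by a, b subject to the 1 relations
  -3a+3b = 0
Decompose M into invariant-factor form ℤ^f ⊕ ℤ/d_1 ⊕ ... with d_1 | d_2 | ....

rank_ℚ(R)=1; free=2−1=1
SNF(R) diag = [3] → torsion [3]

Answer: M ≅ ℤ^1 ⊕ ℤ/3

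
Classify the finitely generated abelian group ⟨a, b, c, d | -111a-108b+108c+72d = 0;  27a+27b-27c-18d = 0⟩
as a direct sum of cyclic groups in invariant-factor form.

rank_ℚ(R)=2; free=4−2=2
SNF(R) diag = [3, 9] → torsion [3, 9]

Answer: M ≅ ℤ^2 ⊕ ℤ/3 ⊕ ℤ/9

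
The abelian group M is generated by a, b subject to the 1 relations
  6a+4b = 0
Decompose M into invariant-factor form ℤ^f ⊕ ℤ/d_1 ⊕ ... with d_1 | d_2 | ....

Answer: M ≅ ℤ^1 ⊕ ℤ/2

Derivation:
rank_ℚ(R)=1; free=2−1=1
SNF(R) diag = [2] → torsion [2]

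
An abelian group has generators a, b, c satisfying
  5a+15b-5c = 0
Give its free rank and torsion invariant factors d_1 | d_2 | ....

rank_ℚ(R)=1; free=3−1=2
SNF(R) diag = [5] → torsion [5]

Answer: M ≅ ℤ^2 ⊕ ℤ/5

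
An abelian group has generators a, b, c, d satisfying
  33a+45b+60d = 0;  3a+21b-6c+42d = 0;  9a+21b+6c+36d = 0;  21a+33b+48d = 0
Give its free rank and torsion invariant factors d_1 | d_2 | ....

rank_ℚ(R)=4; free=4−4=0
SNF(R) diag = [3, 6, 6, 12] → torsion [3, 6, 6, 12]

Answer: M ≅ ℤ/3 ⊕ ℤ/6 ⊕ ℤ/6 ⊕ ℤ/12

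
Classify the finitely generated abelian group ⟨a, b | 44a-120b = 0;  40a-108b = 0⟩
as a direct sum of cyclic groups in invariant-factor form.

rank_ℚ(R)=2; free=2−2=0
SNF(R) diag = [4, 12] → torsion [4, 12]

Answer: M ≅ ℤ/4 ⊕ ℤ/12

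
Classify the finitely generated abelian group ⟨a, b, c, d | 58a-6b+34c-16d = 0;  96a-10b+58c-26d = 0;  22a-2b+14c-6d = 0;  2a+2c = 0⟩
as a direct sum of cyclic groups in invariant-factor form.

rank_ℚ(R)=4; free=4−4=0
SNF(R) diag = [2, 2, 2, 2] → torsion [2, 2, 2, 2]

Answer: M ≅ ℤ/2 ⊕ ℤ/2 ⊕ ℤ/2 ⊕ ℤ/2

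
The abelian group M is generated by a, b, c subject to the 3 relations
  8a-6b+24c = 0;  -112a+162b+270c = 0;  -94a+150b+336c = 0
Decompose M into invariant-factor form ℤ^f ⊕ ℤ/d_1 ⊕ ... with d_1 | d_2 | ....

Answer: M ≅ ℤ/2 ⊕ ℤ/6 ⊕ ℤ/18

Derivation:
rank_ℚ(R)=3; free=3−3=0
SNF(R) diag = [2, 6, 18] → torsion [2, 6, 18]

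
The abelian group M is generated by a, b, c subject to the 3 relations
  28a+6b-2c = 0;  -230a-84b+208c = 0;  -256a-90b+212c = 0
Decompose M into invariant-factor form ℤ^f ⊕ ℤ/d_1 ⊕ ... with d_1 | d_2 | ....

rank_ℚ(R)=3; free=3−3=0
SNF(R) diag = [2, 6, 18] → torsion [2, 6, 18]

Answer: M ≅ ℤ/2 ⊕ ℤ/6 ⊕ ℤ/18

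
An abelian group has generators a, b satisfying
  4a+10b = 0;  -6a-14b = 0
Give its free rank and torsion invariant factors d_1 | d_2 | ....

Answer: M ≅ ℤ/2 ⊕ ℤ/2

Derivation:
rank_ℚ(R)=2; free=2−2=0
SNF(R) diag = [2, 2] → torsion [2, 2]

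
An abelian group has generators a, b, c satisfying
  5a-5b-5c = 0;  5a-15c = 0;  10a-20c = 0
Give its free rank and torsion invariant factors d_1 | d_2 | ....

rank_ℚ(R)=3; free=3−3=0
SNF(R) diag = [5, 5, 10] → torsion [5, 5, 10]

Answer: M ≅ ℤ/5 ⊕ ℤ/5 ⊕ ℤ/10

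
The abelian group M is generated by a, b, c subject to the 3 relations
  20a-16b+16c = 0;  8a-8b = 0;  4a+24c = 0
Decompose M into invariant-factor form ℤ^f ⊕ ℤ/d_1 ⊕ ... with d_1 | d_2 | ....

Answer: M ≅ ℤ/4 ⊕ ℤ/8 ⊕ ℤ/8

Derivation:
rank_ℚ(R)=3; free=3−3=0
SNF(R) diag = [4, 8, 8] → torsion [4, 8, 8]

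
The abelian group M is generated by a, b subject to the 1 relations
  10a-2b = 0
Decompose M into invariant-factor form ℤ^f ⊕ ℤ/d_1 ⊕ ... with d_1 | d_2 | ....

Answer: M ≅ ℤ^1 ⊕ ℤ/2

Derivation:
rank_ℚ(R)=1; free=2−1=1
SNF(R) diag = [2] → torsion [2]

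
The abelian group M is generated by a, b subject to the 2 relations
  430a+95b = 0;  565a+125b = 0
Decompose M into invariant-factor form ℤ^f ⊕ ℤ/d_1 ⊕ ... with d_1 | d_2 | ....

rank_ℚ(R)=2; free=2−2=0
SNF(R) diag = [5, 15] → torsion [5, 15]

Answer: M ≅ ℤ/5 ⊕ ℤ/15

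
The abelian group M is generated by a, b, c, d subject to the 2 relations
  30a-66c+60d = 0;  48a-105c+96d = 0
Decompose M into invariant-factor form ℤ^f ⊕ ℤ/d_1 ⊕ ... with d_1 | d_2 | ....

Answer: M ≅ ℤ^2 ⊕ ℤ/3 ⊕ ℤ/6

Derivation:
rank_ℚ(R)=2; free=4−2=2
SNF(R) diag = [3, 6] → torsion [3, 6]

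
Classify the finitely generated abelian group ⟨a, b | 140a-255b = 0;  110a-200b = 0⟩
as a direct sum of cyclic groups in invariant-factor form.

Answer: M ≅ ℤ/5 ⊕ ℤ/10

Derivation:
rank_ℚ(R)=2; free=2−2=0
SNF(R) diag = [5, 10] → torsion [5, 10]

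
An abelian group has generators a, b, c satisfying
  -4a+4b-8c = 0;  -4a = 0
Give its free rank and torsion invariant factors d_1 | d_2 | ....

rank_ℚ(R)=2; free=3−2=1
SNF(R) diag = [4, 4] → torsion [4, 4]

Answer: M ≅ ℤ^1 ⊕ ℤ/4 ⊕ ℤ/4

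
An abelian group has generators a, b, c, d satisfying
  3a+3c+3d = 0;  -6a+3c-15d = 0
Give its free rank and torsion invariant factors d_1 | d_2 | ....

rank_ℚ(R)=2; free=4−2=2
SNF(R) diag = [3, 9] → torsion [3, 9]

Answer: M ≅ ℤ^2 ⊕ ℤ/3 ⊕ ℤ/9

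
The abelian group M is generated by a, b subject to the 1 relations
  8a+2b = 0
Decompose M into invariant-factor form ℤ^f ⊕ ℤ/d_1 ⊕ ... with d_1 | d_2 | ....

Answer: M ≅ ℤ^1 ⊕ ℤ/2

Derivation:
rank_ℚ(R)=1; free=2−1=1
SNF(R) diag = [2] → torsion [2]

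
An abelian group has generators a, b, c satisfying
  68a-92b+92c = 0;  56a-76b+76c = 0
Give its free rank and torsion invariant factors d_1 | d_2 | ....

rank_ℚ(R)=2; free=3−2=1
SNF(R) diag = [4, 4] → torsion [4, 4]

Answer: M ≅ ℤ^1 ⊕ ℤ/4 ⊕ ℤ/4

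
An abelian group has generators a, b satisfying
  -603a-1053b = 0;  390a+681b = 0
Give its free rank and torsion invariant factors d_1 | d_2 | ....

rank_ℚ(R)=2; free=2−2=0
SNF(R) diag = [3, 9] → torsion [3, 9]

Answer: M ≅ ℤ/3 ⊕ ℤ/9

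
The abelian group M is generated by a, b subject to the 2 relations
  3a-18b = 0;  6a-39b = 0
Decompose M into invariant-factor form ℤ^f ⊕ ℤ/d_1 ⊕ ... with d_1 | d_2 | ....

Answer: M ≅ ℤ/3 ⊕ ℤ/3

Derivation:
rank_ℚ(R)=2; free=2−2=0
SNF(R) diag = [3, 3] → torsion [3, 3]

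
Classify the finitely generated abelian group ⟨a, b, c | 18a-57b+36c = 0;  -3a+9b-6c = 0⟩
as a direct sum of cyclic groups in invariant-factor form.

rank_ℚ(R)=2; free=3−2=1
SNF(R) diag = [3, 3] → torsion [3, 3]

Answer: M ≅ ℤ^1 ⊕ ℤ/3 ⊕ ℤ/3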